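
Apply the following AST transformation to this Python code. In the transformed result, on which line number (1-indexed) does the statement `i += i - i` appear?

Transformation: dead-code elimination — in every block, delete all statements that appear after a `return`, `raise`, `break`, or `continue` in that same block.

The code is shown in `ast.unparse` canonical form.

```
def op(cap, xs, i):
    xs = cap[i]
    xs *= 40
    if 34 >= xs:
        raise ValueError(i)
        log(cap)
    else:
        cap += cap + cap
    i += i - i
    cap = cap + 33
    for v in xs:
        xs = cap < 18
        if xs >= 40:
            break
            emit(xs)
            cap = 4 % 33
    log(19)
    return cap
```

8

Transformed code:
def op(cap, xs, i):
    xs = cap[i]
    xs *= 40
    if 34 >= xs:
        raise ValueError(i)
    else:
        cap += cap + cap
    i += i - i
    cap = cap + 33
    for v in xs:
        xs = cap < 18
        if xs >= 40:
            break
    log(19)
    return cap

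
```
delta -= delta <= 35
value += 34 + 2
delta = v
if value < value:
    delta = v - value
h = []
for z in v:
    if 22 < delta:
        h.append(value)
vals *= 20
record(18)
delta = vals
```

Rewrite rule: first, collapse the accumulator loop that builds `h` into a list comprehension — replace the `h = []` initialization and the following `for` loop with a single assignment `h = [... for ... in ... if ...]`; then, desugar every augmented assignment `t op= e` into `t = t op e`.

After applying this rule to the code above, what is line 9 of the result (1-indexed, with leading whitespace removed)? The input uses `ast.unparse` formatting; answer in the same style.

Transformed code:
delta = delta - (delta <= 35)
value = value + (34 + 2)
delta = v
if value < value:
    delta = v - value
h = [value for z in v if 22 < delta]
vals = vals * 20
record(18)
delta = vals

delta = vals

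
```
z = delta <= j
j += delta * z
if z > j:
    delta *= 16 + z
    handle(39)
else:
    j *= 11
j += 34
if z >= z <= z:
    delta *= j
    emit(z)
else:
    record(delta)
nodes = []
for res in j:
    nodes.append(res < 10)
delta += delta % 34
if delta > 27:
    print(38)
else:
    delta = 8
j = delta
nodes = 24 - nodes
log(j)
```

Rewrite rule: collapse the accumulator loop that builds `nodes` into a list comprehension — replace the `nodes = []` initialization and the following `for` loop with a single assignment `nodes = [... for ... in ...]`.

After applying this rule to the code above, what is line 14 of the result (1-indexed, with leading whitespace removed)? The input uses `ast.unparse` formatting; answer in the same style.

Transformed code:
z = delta <= j
j += delta * z
if z > j:
    delta *= 16 + z
    handle(39)
else:
    j *= 11
j += 34
if z >= z <= z:
    delta *= j
    emit(z)
else:
    record(delta)
nodes = [res < 10 for res in j]
delta += delta % 34
if delta > 27:
    print(38)
else:
    delta = 8
j = delta
nodes = 24 - nodes
log(j)

nodes = [res < 10 for res in j]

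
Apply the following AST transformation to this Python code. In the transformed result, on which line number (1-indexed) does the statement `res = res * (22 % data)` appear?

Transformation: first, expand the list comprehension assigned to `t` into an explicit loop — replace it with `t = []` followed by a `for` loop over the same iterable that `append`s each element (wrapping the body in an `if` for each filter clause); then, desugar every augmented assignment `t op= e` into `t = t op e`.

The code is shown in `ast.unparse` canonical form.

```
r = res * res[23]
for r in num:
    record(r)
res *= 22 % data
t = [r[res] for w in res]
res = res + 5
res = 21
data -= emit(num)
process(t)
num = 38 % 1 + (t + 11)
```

Transformed code:
r = res * res[23]
for r in num:
    record(r)
res = res * (22 % data)
t = []
for w in res:
    t.append(r[res])
res = res + 5
res = 21
data = data - emit(num)
process(t)
num = 38 % 1 + (t + 11)

4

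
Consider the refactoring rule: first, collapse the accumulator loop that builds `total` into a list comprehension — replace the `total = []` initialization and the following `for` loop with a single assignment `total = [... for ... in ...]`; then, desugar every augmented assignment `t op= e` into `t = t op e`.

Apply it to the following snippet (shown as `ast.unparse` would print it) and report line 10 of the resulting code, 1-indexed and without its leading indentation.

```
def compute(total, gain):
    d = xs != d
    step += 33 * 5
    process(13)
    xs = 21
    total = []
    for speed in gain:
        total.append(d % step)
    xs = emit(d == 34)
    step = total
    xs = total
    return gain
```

return gain

Transformed code:
def compute(total, gain):
    d = xs != d
    step = step + 33 * 5
    process(13)
    xs = 21
    total = [d % step for speed in gain]
    xs = emit(d == 34)
    step = total
    xs = total
    return gain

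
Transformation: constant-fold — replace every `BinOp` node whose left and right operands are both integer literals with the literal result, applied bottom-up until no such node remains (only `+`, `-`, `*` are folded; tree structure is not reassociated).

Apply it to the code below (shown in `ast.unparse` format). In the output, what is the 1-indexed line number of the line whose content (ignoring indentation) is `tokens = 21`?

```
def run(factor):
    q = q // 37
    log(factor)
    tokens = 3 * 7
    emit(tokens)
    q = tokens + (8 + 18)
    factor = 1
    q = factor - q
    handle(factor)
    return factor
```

4

Transformed code:
def run(factor):
    q = q // 37
    log(factor)
    tokens = 21
    emit(tokens)
    q = tokens + 26
    factor = 1
    q = factor - q
    handle(factor)
    return factor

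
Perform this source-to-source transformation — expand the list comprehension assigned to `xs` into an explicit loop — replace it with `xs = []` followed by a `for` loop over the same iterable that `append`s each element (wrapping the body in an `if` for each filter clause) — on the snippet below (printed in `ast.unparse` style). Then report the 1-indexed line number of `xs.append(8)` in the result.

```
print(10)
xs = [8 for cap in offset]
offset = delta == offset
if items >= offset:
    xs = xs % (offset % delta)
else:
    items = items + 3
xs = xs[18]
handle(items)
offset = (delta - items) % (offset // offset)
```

4

Transformed code:
print(10)
xs = []
for cap in offset:
    xs.append(8)
offset = delta == offset
if items >= offset:
    xs = xs % (offset % delta)
else:
    items = items + 3
xs = xs[18]
handle(items)
offset = (delta - items) % (offset // offset)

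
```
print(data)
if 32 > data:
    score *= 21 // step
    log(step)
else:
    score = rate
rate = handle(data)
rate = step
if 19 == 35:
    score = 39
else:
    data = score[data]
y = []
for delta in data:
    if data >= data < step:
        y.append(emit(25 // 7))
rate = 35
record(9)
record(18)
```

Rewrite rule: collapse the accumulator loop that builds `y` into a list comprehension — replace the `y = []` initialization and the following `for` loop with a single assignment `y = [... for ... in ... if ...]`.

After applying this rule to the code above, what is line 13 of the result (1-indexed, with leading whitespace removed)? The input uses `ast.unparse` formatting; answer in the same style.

Transformed code:
print(data)
if 32 > data:
    score *= 21 // step
    log(step)
else:
    score = rate
rate = handle(data)
rate = step
if 19 == 35:
    score = 39
else:
    data = score[data]
y = [emit(25 // 7) for delta in data if data >= data < step]
rate = 35
record(9)
record(18)

y = [emit(25 // 7) for delta in data if data >= data < step]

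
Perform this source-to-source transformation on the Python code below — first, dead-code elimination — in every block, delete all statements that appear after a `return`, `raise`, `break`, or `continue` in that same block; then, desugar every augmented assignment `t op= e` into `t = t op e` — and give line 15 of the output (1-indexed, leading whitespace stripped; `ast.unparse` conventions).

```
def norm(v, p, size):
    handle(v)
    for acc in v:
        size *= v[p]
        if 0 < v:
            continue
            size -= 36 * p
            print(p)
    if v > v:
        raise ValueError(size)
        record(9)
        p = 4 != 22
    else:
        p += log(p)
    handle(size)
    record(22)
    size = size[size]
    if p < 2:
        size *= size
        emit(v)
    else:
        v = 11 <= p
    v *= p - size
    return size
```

size = size * size

Transformed code:
def norm(v, p, size):
    handle(v)
    for acc in v:
        size = size * v[p]
        if 0 < v:
            continue
    if v > v:
        raise ValueError(size)
    else:
        p = p + log(p)
    handle(size)
    record(22)
    size = size[size]
    if p < 2:
        size = size * size
        emit(v)
    else:
        v = 11 <= p
    v = v * (p - size)
    return size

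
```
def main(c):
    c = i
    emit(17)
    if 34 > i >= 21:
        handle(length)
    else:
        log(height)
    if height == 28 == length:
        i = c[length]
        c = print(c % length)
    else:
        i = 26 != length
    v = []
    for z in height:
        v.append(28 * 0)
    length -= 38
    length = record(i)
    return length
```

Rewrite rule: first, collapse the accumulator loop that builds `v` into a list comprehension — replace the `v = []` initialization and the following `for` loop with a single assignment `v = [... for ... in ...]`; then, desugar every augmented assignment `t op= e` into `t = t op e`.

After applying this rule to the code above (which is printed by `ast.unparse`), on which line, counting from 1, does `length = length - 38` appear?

Transformed code:
def main(c):
    c = i
    emit(17)
    if 34 > i >= 21:
        handle(length)
    else:
        log(height)
    if height == 28 == length:
        i = c[length]
        c = print(c % length)
    else:
        i = 26 != length
    v = [28 * 0 for z in height]
    length = length - 38
    length = record(i)
    return length

14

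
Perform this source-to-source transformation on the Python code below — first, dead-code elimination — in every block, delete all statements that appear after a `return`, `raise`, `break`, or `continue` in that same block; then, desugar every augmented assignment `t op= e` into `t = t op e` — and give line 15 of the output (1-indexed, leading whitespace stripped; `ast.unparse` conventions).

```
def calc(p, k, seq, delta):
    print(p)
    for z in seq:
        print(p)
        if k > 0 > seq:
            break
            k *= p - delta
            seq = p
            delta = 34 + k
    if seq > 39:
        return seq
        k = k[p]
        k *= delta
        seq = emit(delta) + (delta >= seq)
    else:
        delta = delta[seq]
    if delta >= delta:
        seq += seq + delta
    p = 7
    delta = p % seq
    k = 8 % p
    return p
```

k = 8 % p

Transformed code:
def calc(p, k, seq, delta):
    print(p)
    for z in seq:
        print(p)
        if k > 0 > seq:
            break
    if seq > 39:
        return seq
    else:
        delta = delta[seq]
    if delta >= delta:
        seq = seq + (seq + delta)
    p = 7
    delta = p % seq
    k = 8 % p
    return p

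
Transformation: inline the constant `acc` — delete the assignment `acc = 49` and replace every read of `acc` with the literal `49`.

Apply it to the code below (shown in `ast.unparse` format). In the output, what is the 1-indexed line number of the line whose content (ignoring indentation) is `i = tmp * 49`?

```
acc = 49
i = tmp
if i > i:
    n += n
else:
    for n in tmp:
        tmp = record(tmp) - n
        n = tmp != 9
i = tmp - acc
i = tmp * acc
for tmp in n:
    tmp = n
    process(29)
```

9

Transformed code:
i = tmp
if i > i:
    n += n
else:
    for n in tmp:
        tmp = record(tmp) - n
        n = tmp != 9
i = tmp - 49
i = tmp * 49
for tmp in n:
    tmp = n
    process(29)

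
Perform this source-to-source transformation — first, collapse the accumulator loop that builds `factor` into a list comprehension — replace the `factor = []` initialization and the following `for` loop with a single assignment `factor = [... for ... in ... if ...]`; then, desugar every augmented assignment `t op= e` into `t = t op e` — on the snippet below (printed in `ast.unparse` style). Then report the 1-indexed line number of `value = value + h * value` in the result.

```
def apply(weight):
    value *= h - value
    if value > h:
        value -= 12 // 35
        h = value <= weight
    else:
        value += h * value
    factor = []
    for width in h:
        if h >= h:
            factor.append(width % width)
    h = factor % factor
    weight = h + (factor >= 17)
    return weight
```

7

Transformed code:
def apply(weight):
    value = value * (h - value)
    if value > h:
        value = value - 12 // 35
        h = value <= weight
    else:
        value = value + h * value
    factor = [width % width for width in h if h >= h]
    h = factor % factor
    weight = h + (factor >= 17)
    return weight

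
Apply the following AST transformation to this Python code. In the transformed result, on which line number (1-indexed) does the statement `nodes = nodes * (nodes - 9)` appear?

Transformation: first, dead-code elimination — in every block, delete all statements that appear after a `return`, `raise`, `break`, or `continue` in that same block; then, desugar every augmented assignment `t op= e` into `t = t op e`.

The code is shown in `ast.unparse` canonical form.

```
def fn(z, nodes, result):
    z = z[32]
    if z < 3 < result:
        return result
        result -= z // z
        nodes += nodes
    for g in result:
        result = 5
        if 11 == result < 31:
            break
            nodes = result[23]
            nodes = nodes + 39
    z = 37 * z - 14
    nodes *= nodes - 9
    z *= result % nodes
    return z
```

10

Transformed code:
def fn(z, nodes, result):
    z = z[32]
    if z < 3 < result:
        return result
    for g in result:
        result = 5
        if 11 == result < 31:
            break
    z = 37 * z - 14
    nodes = nodes * (nodes - 9)
    z = z * (result % nodes)
    return z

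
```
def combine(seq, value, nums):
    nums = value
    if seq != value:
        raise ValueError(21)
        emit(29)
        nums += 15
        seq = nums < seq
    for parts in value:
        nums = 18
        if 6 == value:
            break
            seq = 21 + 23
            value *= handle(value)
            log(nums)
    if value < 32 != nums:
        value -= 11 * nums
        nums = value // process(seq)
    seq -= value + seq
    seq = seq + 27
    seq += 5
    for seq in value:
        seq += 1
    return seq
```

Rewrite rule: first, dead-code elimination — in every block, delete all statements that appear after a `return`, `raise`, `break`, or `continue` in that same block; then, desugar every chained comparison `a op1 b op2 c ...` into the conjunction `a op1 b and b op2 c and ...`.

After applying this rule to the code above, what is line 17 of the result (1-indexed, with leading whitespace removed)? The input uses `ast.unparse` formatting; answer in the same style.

Transformed code:
def combine(seq, value, nums):
    nums = value
    if seq != value:
        raise ValueError(21)
    for parts in value:
        nums = 18
        if 6 == value:
            break
    if value < 32 and 32 != nums:
        value -= 11 * nums
        nums = value // process(seq)
    seq -= value + seq
    seq = seq + 27
    seq += 5
    for seq in value:
        seq += 1
    return seq

return seq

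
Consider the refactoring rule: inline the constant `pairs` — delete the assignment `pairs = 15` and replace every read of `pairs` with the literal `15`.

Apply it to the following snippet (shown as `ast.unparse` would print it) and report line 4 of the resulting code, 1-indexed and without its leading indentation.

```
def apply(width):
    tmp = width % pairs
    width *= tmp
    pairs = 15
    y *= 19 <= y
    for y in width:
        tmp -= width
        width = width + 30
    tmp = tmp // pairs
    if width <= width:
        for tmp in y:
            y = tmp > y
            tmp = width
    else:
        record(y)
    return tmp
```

Transformed code:
def apply(width):
    tmp = width % 15
    width *= tmp
    y *= 19 <= y
    for y in width:
        tmp -= width
        width = width + 30
    tmp = tmp // 15
    if width <= width:
        for tmp in y:
            y = tmp > y
            tmp = width
    else:
        record(y)
    return tmp

y *= 19 <= y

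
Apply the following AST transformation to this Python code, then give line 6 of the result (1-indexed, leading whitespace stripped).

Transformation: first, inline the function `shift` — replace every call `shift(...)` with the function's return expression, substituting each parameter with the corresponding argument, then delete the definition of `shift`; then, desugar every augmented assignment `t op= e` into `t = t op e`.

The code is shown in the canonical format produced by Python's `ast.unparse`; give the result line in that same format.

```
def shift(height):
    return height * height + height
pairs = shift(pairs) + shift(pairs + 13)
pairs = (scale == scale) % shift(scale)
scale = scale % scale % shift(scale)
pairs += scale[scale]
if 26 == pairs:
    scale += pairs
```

Transformed code:
pairs = pairs * pairs + pairs + ((pairs + 13) * (pairs + 13) + (pairs + 13))
pairs = (scale == scale) % (scale * scale + scale)
scale = scale % scale % (scale * scale + scale)
pairs = pairs + scale[scale]
if 26 == pairs:
    scale = scale + pairs

scale = scale + pairs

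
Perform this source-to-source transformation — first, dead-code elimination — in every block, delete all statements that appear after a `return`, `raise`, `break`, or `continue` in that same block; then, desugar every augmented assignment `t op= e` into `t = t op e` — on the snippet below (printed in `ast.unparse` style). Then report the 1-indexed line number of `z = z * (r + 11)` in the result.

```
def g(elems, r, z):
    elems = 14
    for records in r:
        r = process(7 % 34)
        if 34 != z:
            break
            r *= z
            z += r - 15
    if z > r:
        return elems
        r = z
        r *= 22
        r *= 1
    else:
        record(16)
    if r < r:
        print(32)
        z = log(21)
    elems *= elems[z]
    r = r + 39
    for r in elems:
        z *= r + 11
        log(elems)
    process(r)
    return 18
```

17

Transformed code:
def g(elems, r, z):
    elems = 14
    for records in r:
        r = process(7 % 34)
        if 34 != z:
            break
    if z > r:
        return elems
    else:
        record(16)
    if r < r:
        print(32)
        z = log(21)
    elems = elems * elems[z]
    r = r + 39
    for r in elems:
        z = z * (r + 11)
        log(elems)
    process(r)
    return 18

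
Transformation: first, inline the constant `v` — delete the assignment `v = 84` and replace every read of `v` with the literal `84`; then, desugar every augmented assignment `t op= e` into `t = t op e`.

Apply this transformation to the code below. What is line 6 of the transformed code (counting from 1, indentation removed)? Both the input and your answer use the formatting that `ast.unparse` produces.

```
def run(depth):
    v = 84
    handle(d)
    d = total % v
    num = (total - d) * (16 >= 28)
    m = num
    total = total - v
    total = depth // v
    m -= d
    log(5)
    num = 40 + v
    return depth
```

total = total - 84

Transformed code:
def run(depth):
    handle(d)
    d = total % 84
    num = (total - d) * (16 >= 28)
    m = num
    total = total - 84
    total = depth // 84
    m = m - d
    log(5)
    num = 40 + 84
    return depth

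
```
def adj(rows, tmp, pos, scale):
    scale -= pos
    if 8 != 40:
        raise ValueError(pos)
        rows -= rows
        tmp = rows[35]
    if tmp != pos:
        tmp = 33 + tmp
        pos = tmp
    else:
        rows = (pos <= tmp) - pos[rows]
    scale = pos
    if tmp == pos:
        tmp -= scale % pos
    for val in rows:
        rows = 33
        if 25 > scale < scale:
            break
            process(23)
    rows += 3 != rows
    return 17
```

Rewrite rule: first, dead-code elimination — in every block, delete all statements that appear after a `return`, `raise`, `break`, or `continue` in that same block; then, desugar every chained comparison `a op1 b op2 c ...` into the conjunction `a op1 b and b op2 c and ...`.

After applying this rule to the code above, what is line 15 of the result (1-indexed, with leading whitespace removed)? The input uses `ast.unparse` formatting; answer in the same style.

Transformed code:
def adj(rows, tmp, pos, scale):
    scale -= pos
    if 8 != 40:
        raise ValueError(pos)
    if tmp != pos:
        tmp = 33 + tmp
        pos = tmp
    else:
        rows = (pos <= tmp) - pos[rows]
    scale = pos
    if tmp == pos:
        tmp -= scale % pos
    for val in rows:
        rows = 33
        if 25 > scale and scale < scale:
            break
    rows += 3 != rows
    return 17

if 25 > scale and scale < scale:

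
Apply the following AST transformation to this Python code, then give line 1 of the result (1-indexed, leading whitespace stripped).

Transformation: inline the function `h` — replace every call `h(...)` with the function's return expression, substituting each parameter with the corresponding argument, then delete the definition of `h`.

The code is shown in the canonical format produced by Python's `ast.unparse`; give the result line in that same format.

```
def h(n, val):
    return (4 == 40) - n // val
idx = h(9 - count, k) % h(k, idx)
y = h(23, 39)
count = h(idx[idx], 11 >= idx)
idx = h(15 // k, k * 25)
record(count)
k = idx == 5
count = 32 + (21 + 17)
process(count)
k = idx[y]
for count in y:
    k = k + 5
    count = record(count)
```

Transformed code:
idx = ((4 == 40) - (9 - count) // k) % ((4 == 40) - k // idx)
y = (4 == 40) - 23 // 39
count = (4 == 40) - idx[idx] // (11 >= idx)
idx = (4 == 40) - 15 // k // (k * 25)
record(count)
k = idx == 5
count = 32 + (21 + 17)
process(count)
k = idx[y]
for count in y:
    k = k + 5
    count = record(count)

idx = ((4 == 40) - (9 - count) // k) % ((4 == 40) - k // idx)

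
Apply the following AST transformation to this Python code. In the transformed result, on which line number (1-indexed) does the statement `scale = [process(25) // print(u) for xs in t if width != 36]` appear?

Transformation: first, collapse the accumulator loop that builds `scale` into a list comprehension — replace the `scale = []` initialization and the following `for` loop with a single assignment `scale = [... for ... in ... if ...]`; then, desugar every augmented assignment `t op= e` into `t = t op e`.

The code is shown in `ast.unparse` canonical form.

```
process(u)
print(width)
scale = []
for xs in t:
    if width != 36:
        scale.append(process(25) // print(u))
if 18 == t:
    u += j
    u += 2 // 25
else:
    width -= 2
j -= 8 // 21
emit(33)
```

Transformed code:
process(u)
print(width)
scale = [process(25) // print(u) for xs in t if width != 36]
if 18 == t:
    u = u + j
    u = u + 2 // 25
else:
    width = width - 2
j = j - 8 // 21
emit(33)

3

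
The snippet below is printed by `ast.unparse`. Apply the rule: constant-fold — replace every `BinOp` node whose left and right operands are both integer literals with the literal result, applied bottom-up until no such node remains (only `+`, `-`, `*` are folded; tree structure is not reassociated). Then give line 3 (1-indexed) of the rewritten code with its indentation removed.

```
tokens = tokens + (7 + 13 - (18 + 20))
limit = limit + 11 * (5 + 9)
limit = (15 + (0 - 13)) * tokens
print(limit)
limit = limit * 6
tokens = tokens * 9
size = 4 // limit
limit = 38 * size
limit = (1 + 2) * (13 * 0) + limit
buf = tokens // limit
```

limit = 2 * tokens

Transformed code:
tokens = tokens + -18
limit = limit + 154
limit = 2 * tokens
print(limit)
limit = limit * 6
tokens = tokens * 9
size = 4 // limit
limit = 38 * size
limit = 0 + limit
buf = tokens // limit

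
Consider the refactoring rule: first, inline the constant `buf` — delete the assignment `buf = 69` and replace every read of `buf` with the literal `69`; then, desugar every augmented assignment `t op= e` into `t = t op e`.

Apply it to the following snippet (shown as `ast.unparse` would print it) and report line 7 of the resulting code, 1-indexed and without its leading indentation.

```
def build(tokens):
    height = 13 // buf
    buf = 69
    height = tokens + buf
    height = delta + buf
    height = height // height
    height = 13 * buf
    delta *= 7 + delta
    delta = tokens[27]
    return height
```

Transformed code:
def build(tokens):
    height = 13 // 69
    height = tokens + 69
    height = delta + 69
    height = height // height
    height = 13 * 69
    delta = delta * (7 + delta)
    delta = tokens[27]
    return height

delta = delta * (7 + delta)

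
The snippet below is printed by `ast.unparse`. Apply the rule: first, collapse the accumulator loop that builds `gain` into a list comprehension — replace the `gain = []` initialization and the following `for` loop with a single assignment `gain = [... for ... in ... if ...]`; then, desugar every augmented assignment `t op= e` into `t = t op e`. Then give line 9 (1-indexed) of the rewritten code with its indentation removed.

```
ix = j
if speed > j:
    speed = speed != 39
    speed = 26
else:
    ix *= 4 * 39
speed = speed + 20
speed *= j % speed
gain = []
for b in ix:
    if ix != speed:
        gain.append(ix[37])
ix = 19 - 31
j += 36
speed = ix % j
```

gain = [ix[37] for b in ix if ix != speed]

Transformed code:
ix = j
if speed > j:
    speed = speed != 39
    speed = 26
else:
    ix = ix * (4 * 39)
speed = speed + 20
speed = speed * (j % speed)
gain = [ix[37] for b in ix if ix != speed]
ix = 19 - 31
j = j + 36
speed = ix % j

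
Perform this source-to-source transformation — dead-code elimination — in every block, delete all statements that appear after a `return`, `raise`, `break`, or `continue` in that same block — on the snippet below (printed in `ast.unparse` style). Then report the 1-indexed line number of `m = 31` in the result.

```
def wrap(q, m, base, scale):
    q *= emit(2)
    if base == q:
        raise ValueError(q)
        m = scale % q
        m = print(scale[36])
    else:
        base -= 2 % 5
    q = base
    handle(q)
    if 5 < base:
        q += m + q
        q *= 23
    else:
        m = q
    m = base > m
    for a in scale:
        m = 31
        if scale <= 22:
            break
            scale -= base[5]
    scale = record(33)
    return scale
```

16

Transformed code:
def wrap(q, m, base, scale):
    q *= emit(2)
    if base == q:
        raise ValueError(q)
    else:
        base -= 2 % 5
    q = base
    handle(q)
    if 5 < base:
        q += m + q
        q *= 23
    else:
        m = q
    m = base > m
    for a in scale:
        m = 31
        if scale <= 22:
            break
    scale = record(33)
    return scale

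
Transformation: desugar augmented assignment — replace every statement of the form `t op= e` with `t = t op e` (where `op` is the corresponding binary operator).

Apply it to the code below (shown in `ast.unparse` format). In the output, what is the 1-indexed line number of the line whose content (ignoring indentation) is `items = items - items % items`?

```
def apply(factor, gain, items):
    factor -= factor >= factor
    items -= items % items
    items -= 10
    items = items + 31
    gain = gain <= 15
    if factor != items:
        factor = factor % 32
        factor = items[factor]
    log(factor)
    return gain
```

3

Transformed code:
def apply(factor, gain, items):
    factor = factor - (factor >= factor)
    items = items - items % items
    items = items - 10
    items = items + 31
    gain = gain <= 15
    if factor != items:
        factor = factor % 32
        factor = items[factor]
    log(factor)
    return gain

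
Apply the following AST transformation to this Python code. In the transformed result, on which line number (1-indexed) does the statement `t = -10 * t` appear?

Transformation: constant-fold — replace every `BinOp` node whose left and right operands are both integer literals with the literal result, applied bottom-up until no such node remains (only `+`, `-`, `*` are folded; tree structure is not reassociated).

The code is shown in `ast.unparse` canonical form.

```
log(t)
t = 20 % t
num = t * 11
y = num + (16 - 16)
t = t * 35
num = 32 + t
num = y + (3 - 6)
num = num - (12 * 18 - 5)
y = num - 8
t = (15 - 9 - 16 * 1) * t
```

Transformed code:
log(t)
t = 20 % t
num = t * 11
y = num + 0
t = t * 35
num = 32 + t
num = y + -3
num = num - 211
y = num - 8
t = -10 * t

10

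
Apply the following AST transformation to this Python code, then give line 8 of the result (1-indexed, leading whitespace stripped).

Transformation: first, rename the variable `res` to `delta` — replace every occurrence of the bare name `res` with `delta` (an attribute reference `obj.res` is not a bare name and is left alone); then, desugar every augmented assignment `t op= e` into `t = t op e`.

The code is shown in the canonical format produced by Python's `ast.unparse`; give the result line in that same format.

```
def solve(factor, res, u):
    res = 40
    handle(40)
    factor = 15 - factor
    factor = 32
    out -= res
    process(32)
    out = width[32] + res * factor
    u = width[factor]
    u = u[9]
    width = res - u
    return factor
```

Transformed code:
def solve(factor, delta, u):
    delta = 40
    handle(40)
    factor = 15 - factor
    factor = 32
    out = out - delta
    process(32)
    out = width[32] + delta * factor
    u = width[factor]
    u = u[9]
    width = delta - u
    return factor

out = width[32] + delta * factor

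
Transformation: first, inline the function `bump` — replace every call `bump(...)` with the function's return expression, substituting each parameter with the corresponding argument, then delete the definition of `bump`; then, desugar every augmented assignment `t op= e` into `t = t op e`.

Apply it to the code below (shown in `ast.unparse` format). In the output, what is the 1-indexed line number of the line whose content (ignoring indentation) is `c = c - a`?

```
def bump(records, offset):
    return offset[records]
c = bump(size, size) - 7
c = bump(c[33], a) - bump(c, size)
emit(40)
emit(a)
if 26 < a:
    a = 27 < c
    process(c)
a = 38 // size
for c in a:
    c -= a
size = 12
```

Transformed code:
c = size[size] - 7
c = a[c[33]] - size[c]
emit(40)
emit(a)
if 26 < a:
    a = 27 < c
    process(c)
a = 38 // size
for c in a:
    c = c - a
size = 12

10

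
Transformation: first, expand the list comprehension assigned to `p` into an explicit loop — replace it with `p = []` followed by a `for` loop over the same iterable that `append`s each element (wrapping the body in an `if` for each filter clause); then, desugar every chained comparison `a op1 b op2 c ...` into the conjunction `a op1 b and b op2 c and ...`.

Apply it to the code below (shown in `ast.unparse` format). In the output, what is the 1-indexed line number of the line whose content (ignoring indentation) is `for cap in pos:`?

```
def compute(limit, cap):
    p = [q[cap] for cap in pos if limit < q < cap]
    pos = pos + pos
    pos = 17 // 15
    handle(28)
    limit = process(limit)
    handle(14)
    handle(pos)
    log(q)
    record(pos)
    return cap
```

Transformed code:
def compute(limit, cap):
    p = []
    for cap in pos:
        if limit < q and q < cap:
            p.append(q[cap])
    pos = pos + pos
    pos = 17 // 15
    handle(28)
    limit = process(limit)
    handle(14)
    handle(pos)
    log(q)
    record(pos)
    return cap

3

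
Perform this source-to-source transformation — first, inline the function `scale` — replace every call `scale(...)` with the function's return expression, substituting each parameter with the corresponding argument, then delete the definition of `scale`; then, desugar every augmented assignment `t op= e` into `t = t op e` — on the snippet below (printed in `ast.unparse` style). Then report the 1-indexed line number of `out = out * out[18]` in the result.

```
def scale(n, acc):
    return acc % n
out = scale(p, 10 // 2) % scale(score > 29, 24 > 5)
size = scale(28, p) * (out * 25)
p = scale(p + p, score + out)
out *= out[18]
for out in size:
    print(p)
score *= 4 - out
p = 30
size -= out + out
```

4

Transformed code:
out = 10 // 2 % p % ((24 > 5) % (score > 29))
size = p % 28 * (out * 25)
p = (score + out) % (p + p)
out = out * out[18]
for out in size:
    print(p)
score = score * (4 - out)
p = 30
size = size - (out + out)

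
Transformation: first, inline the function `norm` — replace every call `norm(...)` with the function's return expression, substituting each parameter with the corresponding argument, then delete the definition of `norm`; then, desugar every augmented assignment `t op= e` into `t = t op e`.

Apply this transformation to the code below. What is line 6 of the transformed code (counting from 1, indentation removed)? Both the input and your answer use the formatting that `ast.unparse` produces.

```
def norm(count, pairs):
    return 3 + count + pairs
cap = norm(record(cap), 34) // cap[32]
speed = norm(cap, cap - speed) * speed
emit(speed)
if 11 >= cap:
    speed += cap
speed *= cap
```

speed = speed * cap

Transformed code:
cap = (3 + record(cap) + 34) // cap[32]
speed = (3 + cap + (cap - speed)) * speed
emit(speed)
if 11 >= cap:
    speed = speed + cap
speed = speed * cap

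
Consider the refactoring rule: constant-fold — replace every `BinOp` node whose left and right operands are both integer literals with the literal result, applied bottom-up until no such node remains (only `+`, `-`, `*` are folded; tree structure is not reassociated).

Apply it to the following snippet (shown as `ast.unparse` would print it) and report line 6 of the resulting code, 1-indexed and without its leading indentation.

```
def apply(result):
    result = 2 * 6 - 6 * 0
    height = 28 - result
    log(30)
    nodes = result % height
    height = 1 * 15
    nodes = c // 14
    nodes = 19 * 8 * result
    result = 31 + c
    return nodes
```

height = 15

Transformed code:
def apply(result):
    result = 12
    height = 28 - result
    log(30)
    nodes = result % height
    height = 15
    nodes = c // 14
    nodes = 152 * result
    result = 31 + c
    return nodes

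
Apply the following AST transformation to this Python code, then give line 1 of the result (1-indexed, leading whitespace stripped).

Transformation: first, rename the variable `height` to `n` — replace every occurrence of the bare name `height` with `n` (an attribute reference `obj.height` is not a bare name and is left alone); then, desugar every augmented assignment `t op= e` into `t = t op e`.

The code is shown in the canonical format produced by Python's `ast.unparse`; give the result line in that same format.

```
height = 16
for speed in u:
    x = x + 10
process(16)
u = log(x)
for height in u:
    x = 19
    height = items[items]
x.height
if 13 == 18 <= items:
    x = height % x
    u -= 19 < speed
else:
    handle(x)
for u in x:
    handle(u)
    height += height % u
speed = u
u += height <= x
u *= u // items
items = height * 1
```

Transformed code:
n = 16
for speed in u:
    x = x + 10
process(16)
u = log(x)
for n in u:
    x = 19
    n = items[items]
x.height
if 13 == 18 <= items:
    x = n % x
    u = u - (19 < speed)
else:
    handle(x)
for u in x:
    handle(u)
    n = n + n % u
speed = u
u = u + (n <= x)
u = u * (u // items)
items = n * 1

n = 16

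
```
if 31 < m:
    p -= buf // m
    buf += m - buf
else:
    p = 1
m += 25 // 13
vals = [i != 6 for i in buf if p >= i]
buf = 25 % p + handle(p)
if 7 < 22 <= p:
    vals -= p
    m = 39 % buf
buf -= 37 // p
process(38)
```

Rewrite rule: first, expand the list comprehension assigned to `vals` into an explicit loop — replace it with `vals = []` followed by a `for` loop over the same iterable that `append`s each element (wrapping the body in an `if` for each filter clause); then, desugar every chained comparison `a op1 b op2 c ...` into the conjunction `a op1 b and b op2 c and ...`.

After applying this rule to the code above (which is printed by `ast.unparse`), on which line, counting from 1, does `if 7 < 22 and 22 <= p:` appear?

12

Transformed code:
if 31 < m:
    p -= buf // m
    buf += m - buf
else:
    p = 1
m += 25 // 13
vals = []
for i in buf:
    if p >= i:
        vals.append(i != 6)
buf = 25 % p + handle(p)
if 7 < 22 and 22 <= p:
    vals -= p
    m = 39 % buf
buf -= 37 // p
process(38)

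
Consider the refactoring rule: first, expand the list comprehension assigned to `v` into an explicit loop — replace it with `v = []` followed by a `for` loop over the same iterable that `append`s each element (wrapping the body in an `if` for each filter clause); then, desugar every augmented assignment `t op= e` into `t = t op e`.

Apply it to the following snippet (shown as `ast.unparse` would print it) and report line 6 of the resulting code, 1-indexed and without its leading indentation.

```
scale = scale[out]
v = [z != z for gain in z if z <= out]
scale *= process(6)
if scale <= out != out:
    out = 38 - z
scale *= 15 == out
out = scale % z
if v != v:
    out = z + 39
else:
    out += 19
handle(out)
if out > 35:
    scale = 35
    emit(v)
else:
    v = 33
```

Transformed code:
scale = scale[out]
v = []
for gain in z:
    if z <= out:
        v.append(z != z)
scale = scale * process(6)
if scale <= out != out:
    out = 38 - z
scale = scale * (15 == out)
out = scale % z
if v != v:
    out = z + 39
else:
    out = out + 19
handle(out)
if out > 35:
    scale = 35
    emit(v)
else:
    v = 33

scale = scale * process(6)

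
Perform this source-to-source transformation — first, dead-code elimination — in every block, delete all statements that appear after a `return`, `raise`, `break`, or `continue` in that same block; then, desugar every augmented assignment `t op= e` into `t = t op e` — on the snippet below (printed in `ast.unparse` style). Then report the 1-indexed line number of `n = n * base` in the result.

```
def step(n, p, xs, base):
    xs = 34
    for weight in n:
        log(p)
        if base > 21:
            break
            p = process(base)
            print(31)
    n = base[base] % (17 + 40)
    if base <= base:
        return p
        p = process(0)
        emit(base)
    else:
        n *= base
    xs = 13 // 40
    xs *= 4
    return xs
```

11

Transformed code:
def step(n, p, xs, base):
    xs = 34
    for weight in n:
        log(p)
        if base > 21:
            break
    n = base[base] % (17 + 40)
    if base <= base:
        return p
    else:
        n = n * base
    xs = 13 // 40
    xs = xs * 4
    return xs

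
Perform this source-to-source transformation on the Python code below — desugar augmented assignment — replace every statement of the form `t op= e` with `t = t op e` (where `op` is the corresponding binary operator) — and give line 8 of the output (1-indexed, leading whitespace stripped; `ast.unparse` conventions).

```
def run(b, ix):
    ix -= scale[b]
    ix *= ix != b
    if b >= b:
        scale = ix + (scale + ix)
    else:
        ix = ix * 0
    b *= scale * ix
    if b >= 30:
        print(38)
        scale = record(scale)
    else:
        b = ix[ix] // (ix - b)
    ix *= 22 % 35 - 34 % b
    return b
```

b = b * (scale * ix)

Transformed code:
def run(b, ix):
    ix = ix - scale[b]
    ix = ix * (ix != b)
    if b >= b:
        scale = ix + (scale + ix)
    else:
        ix = ix * 0
    b = b * (scale * ix)
    if b >= 30:
        print(38)
        scale = record(scale)
    else:
        b = ix[ix] // (ix - b)
    ix = ix * (22 % 35 - 34 % b)
    return b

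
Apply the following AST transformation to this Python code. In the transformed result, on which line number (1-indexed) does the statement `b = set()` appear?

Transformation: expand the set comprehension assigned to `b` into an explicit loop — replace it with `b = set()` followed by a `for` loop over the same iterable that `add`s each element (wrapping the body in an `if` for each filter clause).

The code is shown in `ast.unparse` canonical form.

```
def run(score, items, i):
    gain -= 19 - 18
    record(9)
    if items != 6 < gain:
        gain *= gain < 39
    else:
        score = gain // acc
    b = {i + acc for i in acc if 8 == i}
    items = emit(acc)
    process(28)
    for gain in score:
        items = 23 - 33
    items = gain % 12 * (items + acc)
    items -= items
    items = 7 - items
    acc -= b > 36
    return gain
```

8

Transformed code:
def run(score, items, i):
    gain -= 19 - 18
    record(9)
    if items != 6 < gain:
        gain *= gain < 39
    else:
        score = gain // acc
    b = set()
    for i in acc:
        if 8 == i:
            b.add(i + acc)
    items = emit(acc)
    process(28)
    for gain in score:
        items = 23 - 33
    items = gain % 12 * (items + acc)
    items -= items
    items = 7 - items
    acc -= b > 36
    return gain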